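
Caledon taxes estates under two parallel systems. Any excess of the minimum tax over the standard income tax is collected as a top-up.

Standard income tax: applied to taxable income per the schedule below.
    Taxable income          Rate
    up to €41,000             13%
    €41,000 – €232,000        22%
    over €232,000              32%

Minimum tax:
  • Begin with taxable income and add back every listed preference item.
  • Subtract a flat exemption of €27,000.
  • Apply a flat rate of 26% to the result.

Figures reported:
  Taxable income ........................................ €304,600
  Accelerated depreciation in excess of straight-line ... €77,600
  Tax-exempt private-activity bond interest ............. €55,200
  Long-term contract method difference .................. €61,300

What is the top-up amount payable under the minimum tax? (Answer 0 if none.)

Minimum tax:
  Adjusted income: €304,600 + €77,600 + €55,200 + €61,300 = €498,700
  Less exemption €27,000 → base €471,700
  €471,700 × 26% = €122,642

Standard income tax:
  €41,000 × 13% = €5,330
  €191,000 × 22% = €42,020
  €72,600 × 32% = €23,232
  → €70,582

Excess of minimum tax over standard income tax: €122,642 − €70,582 = €52,060.

€52,060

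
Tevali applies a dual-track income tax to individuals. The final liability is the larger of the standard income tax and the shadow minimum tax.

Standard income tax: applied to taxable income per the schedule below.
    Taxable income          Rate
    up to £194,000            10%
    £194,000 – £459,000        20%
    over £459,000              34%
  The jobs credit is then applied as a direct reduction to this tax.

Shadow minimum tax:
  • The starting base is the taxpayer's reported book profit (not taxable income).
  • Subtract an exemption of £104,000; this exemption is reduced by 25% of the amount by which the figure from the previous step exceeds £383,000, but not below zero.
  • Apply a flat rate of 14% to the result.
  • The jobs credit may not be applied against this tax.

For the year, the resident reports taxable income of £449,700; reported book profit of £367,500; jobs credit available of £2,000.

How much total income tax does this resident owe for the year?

Standard income tax:
  £194,000 × 10% = £19,400
  £255,700 × 20% = £51,140
  → £70,540
  Less jobs credit £2,000 → £68,540

Shadow minimum tax:
  Base (reported book profit): £367,500
  Exemption: £367,500 ≤ £383,000, so full £104,000 applies
  Base: £367,500 − £104,000 = £263,500
  £263,500 × 14% = £36,890

£68,540 > £36,890, so the standard income tax governs.

£68,540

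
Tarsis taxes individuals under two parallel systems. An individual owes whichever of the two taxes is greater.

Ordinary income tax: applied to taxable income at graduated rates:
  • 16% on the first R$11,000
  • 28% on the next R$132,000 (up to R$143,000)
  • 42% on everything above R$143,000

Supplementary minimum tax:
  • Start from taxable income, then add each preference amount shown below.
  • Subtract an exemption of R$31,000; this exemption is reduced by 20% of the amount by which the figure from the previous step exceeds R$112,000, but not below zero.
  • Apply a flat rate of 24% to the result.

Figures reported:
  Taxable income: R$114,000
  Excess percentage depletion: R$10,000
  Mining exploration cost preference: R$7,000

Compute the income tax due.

R$30,600

Supplementary minimum tax:
  Adjusted income: R$114,000 + R$10,000 + R$7,000 = R$131,000
  Exemption: R$31,000 − 20% × (R$131,000 − R$112,000) = R$31,000 − R$3,800 = R$27,200
  Base: R$131,000 − R$27,200 = R$103,800
  R$103,800 × 24% = R$24,912

Ordinary income tax:
  R$11,000 × 16% = R$1,760
  R$103,000 × 28% = R$28,840
  → R$30,600

R$30,600 > R$24,912, so the ordinary income tax governs.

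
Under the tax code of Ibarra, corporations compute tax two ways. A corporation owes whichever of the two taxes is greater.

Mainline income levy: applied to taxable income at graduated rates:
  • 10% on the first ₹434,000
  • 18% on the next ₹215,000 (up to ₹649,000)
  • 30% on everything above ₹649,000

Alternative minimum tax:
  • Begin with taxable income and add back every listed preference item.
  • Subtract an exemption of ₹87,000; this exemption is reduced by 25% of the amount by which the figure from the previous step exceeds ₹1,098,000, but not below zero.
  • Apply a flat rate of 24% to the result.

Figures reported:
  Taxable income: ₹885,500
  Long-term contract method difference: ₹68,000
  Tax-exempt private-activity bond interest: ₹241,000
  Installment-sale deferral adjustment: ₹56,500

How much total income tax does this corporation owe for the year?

₹288,540

Alternative minimum tax:
  Adjusted income: ₹885,500 + ₹68,000 + ₹241,000 + ₹56,500 = ₹1,251,000
  Exemption: ₹87,000 − 25% × (₹1,251,000 − ₹1,098,000) = ₹87,000 − ₹38,250 = ₹48,750
  Base: ₹1,251,000 − ₹48,750 = ₹1,202,250
  ₹1,202,250 × 24% = ₹288,540

Mainline income levy:
  ₹434,000 × 10% = ₹43,400
  ₹215,000 × 18% = ₹38,700
  ₹236,500 × 30% = ₹70,950
  → ₹153,050

₹288,540 > ₹153,050, so the alternative minimum tax is the binding amount.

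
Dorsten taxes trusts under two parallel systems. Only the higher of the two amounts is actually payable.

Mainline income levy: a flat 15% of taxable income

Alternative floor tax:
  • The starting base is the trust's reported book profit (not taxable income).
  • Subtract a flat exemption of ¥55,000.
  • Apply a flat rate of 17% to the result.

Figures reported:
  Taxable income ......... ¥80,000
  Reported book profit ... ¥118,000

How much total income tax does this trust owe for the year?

¥12,000

Alternative floor tax:
  Base (reported book profit): ¥118,000
  Less exemption ¥55,000 → base ¥63,000
  ¥63,000 × 17% = ¥10,710

Mainline income levy:
  ¥80,000 × 15% = ¥12,000

¥12,000 > ¥10,710, so the mainline income levy governs.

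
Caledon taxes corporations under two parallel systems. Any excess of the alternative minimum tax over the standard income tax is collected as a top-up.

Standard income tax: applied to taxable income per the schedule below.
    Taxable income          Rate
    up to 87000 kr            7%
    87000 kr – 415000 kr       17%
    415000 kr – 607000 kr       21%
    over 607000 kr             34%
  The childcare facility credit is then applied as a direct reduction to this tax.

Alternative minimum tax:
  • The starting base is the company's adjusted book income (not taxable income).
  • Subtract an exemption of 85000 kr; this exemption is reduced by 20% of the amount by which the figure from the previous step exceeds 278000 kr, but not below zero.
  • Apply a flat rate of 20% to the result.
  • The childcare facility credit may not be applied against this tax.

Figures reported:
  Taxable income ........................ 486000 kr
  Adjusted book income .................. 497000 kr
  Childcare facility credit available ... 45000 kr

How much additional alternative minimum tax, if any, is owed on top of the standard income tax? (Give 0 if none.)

59400 kr

Alternative minimum tax:
  Base (adjusted book income): 497000 kr
  Exemption: 85000 kr − 20% × (497000 kr − 278000 kr) = 85000 kr − 43800 kr = 41200 kr
  Base: 497000 kr − 41200 kr = 455800 kr
  455800 kr × 20% = 91160 kr

Standard income tax:
  87000 kr × 7% = 6090 kr
  328000 kr × 17% = 55760 kr
  71000 kr × 21% = 14910 kr
  → 76760 kr
  Less childcare facility credit 45000 kr → 31760 kr

Excess of alternative minimum tax over standard income tax: 91160 kr − 31760 kr = 59400 kr.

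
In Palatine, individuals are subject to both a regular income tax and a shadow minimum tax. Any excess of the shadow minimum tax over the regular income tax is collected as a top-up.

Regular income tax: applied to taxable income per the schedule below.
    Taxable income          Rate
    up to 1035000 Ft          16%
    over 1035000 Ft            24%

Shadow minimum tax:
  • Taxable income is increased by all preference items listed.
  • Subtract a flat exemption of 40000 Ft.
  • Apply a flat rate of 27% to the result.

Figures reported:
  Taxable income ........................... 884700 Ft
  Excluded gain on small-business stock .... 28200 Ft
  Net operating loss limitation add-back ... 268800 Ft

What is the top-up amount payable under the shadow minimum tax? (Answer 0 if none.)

Regular income tax:
  884700 Ft × 16% = 141552 Ft

Shadow minimum tax:
  Adjusted income: 884700 Ft + 28200 Ft + 268800 Ft = 1181700 Ft
  Less exemption 40000 Ft → base 1141700 Ft
  1141700 Ft × 27% = 308259 Ft

Excess of shadow minimum tax over regular income tax: 308259 Ft − 141552 Ft = 166707 Ft.

166707 Ft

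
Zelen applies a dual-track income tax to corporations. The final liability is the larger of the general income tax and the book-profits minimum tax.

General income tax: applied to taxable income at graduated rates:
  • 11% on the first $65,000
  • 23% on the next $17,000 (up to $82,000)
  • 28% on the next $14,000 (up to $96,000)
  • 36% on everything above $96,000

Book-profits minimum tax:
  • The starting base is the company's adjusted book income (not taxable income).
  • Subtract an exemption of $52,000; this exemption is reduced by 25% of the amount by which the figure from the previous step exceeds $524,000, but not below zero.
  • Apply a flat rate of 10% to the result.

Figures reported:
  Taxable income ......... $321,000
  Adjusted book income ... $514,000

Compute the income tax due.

Book-profits minimum tax:
  Base (adjusted book income): $514,000
  Exemption: $514,000 ≤ $524,000, so full $52,000 applies
  Base: $514,000 − $52,000 = $462,000
  $462,000 × 10% = $46,200

General income tax:
  $65,000 × 11% = $7,150
  $17,000 × 23% = $3,910
  $14,000 × 28% = $3,920
  $225,000 × 36% = $81,000
  → $95,980

$95,980 > $46,200, so the general income tax governs.

$95,980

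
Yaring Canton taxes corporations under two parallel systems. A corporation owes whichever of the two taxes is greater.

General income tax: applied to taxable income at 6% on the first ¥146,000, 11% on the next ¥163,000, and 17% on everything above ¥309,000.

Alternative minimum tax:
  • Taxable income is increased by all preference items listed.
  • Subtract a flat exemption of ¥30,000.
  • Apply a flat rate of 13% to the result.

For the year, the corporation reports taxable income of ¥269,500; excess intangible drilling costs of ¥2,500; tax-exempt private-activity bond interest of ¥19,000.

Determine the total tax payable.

Alternative minimum tax:
  Adjusted income: ¥269,500 + ¥2,500 + ¥19,000 = ¥291,000
  Less exemption ¥30,000 → base ¥261,000
  ¥261,000 × 13% = ¥33,930

General income tax:
  ¥146,000 × 6% = ¥8,760
  ¥123,500 × 11% = ¥13,585
  → ¥22,345

¥33,930 > ¥22,345, so the alternative minimum tax is the binding amount.

¥33,930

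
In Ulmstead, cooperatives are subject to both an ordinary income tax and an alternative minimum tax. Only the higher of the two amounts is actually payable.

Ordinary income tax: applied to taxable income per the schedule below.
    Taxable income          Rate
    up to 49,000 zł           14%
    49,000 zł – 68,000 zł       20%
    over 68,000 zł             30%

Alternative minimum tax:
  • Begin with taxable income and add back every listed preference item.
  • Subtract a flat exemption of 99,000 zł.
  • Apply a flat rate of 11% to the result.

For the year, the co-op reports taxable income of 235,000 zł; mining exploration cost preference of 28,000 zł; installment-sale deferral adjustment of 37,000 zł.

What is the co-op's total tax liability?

60,760 zł

Ordinary income tax:
  49,000 zł × 14% = 6,860 zł
  19,000 zł × 20% = 3,800 zł
  167,000 zł × 30% = 50,100 zł
  → 60,760 zł

Alternative minimum tax:
  Adjusted income: 235,000 zł + 28,000 zł + 37,000 zł = 300,000 zł
  Less exemption 99,000 zł → base 201,000 zł
  201,000 zł × 11% = 22,110 zł

60,760 zł > 22,110 zł, so the ordinary income tax governs.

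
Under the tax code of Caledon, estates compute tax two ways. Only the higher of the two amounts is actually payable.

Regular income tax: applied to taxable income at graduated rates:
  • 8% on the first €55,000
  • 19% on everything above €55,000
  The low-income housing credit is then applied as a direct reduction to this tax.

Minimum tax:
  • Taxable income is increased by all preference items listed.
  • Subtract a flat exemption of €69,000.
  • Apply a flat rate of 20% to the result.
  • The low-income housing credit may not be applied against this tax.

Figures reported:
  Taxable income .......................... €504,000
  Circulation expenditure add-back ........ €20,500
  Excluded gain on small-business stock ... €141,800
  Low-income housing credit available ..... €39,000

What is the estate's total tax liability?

Regular income tax:
  €55,000 × 8% = €4,400
  €449,000 × 19% = €85,310
  → €89,710
  Less low-income housing credit €39,000 → €50,710

Minimum tax:
  Adjusted income: €504,000 + €20,500 + €141,800 = €666,300
  Less exemption €69,000 → base €597,300
  €597,300 × 20% = €119,460

€119,460 > €50,710, so the minimum tax is the binding amount.

€119,460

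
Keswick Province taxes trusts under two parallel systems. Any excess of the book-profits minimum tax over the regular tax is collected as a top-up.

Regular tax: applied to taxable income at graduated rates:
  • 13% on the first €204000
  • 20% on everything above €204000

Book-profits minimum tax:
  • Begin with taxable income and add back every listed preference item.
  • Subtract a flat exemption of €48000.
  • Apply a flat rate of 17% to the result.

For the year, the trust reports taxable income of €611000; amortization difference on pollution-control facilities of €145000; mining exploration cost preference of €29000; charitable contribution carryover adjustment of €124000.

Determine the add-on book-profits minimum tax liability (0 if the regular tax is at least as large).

€38450

Book-profits minimum tax:
  Adjusted income: €611000 + €145000 + €29000 + €124000 = €909000
  Less exemption €48000 → base €861000
  €861000 × 17% = €146370

Regular tax:
  €204000 × 13% = €26520
  €407000 × 20% = €81400
  → €107920

Excess of book-profits minimum tax over regular tax: €146370 − €107920 = €38450.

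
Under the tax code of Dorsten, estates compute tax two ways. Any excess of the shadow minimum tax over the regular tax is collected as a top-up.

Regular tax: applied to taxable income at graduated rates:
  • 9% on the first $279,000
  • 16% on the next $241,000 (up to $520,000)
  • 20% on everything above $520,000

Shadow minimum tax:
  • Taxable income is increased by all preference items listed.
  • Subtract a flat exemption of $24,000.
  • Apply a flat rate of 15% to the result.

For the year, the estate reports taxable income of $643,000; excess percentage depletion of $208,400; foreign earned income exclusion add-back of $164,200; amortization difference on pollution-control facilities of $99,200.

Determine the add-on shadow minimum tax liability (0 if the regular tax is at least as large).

Shadow minimum tax:
  Adjusted income: $643,000 + $208,400 + $164,200 + $99,200 = $1,114,800
  Less exemption $24,000 → base $1,090,800
  $1,090,800 × 15% = $163,620

Regular tax:
  $279,000 × 9% = $25,110
  $241,000 × 16% = $38,560
  $123,000 × 20% = $24,600
  → $88,270

Excess of shadow minimum tax over regular tax: $163,620 − $88,270 = $75,350.

$75,350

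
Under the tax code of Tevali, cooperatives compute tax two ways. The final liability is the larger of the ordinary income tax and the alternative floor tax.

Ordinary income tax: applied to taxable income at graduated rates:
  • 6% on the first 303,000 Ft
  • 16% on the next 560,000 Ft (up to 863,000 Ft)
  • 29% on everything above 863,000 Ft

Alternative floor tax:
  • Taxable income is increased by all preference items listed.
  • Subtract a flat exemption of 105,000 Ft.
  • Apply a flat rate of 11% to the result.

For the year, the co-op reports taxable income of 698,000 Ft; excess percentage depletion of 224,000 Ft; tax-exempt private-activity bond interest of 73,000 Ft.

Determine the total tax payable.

Alternative floor tax:
  Adjusted income: 698,000 Ft + 224,000 Ft + 73,000 Ft = 995,000 Ft
  Less exemption 105,000 Ft → base 890,000 Ft
  890,000 Ft × 11% = 97,900 Ft

Ordinary income tax:
  303,000 Ft × 6% = 18,180 Ft
  395,000 Ft × 16% = 63,200 Ft
  → 81,380 Ft

97,900 Ft > 81,380 Ft, so the alternative floor tax is the binding amount.

97,900 Ft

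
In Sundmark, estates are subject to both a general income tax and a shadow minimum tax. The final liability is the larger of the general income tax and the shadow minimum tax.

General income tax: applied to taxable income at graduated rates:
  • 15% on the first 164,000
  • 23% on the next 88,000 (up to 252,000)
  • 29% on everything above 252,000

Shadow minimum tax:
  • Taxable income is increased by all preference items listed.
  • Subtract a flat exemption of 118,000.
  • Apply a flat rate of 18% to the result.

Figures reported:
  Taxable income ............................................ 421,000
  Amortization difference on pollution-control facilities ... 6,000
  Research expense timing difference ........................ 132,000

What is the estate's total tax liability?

93,850

General income tax:
  164,000 × 15% = 24,600
  88,000 × 23% = 20,240
  169,000 × 29% = 49,010
  → 93,850

Shadow minimum tax:
  Adjusted income: 421,000 + 6,000 + 132,000 = 559,000
  Less exemption 118,000 → base 441,000
  441,000 × 18% = 79,380

93,850 > 79,380, so the general income tax governs.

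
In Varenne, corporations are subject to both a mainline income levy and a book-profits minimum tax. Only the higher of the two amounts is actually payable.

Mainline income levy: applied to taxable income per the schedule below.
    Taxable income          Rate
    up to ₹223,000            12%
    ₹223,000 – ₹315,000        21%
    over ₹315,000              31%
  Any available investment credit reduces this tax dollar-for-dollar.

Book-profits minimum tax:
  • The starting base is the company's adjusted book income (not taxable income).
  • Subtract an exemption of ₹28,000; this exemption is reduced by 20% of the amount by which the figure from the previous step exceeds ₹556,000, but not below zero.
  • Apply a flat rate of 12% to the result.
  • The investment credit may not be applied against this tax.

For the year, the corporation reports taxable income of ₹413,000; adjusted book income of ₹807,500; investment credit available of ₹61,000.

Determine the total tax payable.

₹96,900

Book-profits minimum tax:
  Base (adjusted book income): ₹807,500
  Exemption: 20% × (₹807,500 − ₹556,000) = ₹50,300 ≥ ₹28,000, so the exemption is fully phased out
  Base: ₹807,500 − ₹0 = ₹807,500
  ₹807,500 × 12% = ₹96,900

Mainline income levy:
  ₹223,000 × 12% = ₹26,760
  ₹92,000 × 21% = ₹19,320
  ₹98,000 × 31% = ₹30,380
  → ₹76,460
  Less investment credit ₹61,000 → ₹15,460

₹96,900 > ₹15,460, so the book-profits minimum tax is the binding amount.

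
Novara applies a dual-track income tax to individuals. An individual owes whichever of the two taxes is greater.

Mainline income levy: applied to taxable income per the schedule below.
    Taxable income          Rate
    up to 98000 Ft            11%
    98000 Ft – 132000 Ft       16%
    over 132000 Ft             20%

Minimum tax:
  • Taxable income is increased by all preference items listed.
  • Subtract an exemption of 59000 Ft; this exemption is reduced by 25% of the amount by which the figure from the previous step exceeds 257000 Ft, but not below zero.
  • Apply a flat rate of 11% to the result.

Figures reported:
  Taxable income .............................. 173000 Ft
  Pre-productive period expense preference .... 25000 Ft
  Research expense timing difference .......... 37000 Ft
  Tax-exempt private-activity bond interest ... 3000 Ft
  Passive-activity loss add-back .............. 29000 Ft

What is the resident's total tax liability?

Mainline income levy:
  98000 Ft × 11% = 10780 Ft
  34000 Ft × 16% = 5440 Ft
  41000 Ft × 20% = 8200 Ft
  → 24420 Ft

Minimum tax:
  Adjusted income: 173000 Ft + 25000 Ft + 37000 Ft + 3000 Ft + 29000 Ft = 267000 Ft
  Exemption: 59000 Ft − 25% × (267000 Ft − 257000 Ft) = 59000 Ft − 2500 Ft = 56500 Ft
  Base: 267000 Ft − 56500 Ft = 210500 Ft
  210500 Ft × 11% = 23155 Ft

24420 Ft > 23155 Ft, so the mainline income levy governs.

24420 Ft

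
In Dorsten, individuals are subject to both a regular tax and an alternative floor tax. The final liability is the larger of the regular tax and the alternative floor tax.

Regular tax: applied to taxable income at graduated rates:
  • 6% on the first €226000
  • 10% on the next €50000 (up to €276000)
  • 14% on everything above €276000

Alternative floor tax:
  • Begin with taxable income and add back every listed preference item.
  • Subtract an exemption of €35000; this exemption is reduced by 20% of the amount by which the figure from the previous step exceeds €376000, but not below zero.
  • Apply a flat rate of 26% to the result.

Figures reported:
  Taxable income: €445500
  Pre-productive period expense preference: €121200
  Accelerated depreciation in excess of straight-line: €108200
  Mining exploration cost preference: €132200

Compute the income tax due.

Regular tax:
  €226000 × 6% = €13560
  €50000 × 10% = €5000
  €169500 × 14% = €23730
  → €42290

Alternative floor tax:
  Adjusted income: €445500 + €121200 + €108200 + €132200 = €807100
  Exemption: 20% × (€807100 − €376000) = €86220 ≥ €35000, so the exemption is fully phased out
  Base: €807100 − €0 = €807100
  €807100 × 26% = €209846

€209846 > €42290, so the alternative floor tax is the binding amount.

€209846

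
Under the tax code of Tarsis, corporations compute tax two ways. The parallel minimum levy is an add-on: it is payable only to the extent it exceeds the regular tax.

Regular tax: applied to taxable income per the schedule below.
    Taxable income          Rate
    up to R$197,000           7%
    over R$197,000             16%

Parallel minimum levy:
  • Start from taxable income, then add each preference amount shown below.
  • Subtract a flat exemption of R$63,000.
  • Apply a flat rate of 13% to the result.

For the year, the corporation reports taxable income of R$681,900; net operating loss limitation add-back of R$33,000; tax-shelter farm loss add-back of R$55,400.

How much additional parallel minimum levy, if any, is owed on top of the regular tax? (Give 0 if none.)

R$575

Parallel minimum levy:
  Adjusted income: R$681,900 + R$33,000 + R$55,400 = R$770,300
  Less exemption R$63,000 → base R$707,300
  R$707,300 × 13% = R$91,949

Regular tax:
  R$197,000 × 7% = R$13,790
  R$484,900 × 16% = R$77,584
  → R$91,374

Excess of parallel minimum levy over regular tax: R$91,949 − R$91,374 = R$575.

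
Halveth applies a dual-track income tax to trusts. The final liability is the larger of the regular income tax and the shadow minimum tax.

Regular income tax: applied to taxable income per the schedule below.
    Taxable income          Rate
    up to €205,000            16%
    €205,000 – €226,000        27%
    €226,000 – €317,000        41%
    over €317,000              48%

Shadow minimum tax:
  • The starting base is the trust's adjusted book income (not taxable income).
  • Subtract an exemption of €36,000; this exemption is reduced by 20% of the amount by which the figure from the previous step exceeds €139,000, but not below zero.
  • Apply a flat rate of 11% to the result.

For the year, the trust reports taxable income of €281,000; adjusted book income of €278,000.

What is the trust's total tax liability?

€61,020

Regular income tax:
  €205,000 × 16% = €32,800
  €21,000 × 27% = €5,670
  €55,000 × 41% = €22,550
  → €61,020

Shadow minimum tax:
  Base (adjusted book income): €278,000
  Exemption: €36,000 − 20% × (€278,000 − €139,000) = €36,000 − €27,800 = €8,200
  Base: €278,000 − €8,200 = €269,800
  €269,800 × 11% = €29,678

€61,020 > €29,678, so the regular income tax governs.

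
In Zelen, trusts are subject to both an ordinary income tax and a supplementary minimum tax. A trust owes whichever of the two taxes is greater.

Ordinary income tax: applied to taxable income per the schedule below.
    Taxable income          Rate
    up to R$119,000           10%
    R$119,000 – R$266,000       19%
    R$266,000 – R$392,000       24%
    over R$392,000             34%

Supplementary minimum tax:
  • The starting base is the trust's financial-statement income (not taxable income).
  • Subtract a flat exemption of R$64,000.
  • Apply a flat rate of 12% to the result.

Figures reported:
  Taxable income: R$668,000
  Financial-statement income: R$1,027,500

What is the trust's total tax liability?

Supplementary minimum tax:
  Base (financial-statement income): R$1,027,500
  Less exemption R$64,000 → base R$963,500
  R$963,500 × 12% = R$115,620

Ordinary income tax:
  R$119,000 × 10% = R$11,900
  R$147,000 × 19% = R$27,930
  R$126,000 × 24% = R$30,240
  R$276,000 × 34% = R$93,840
  → R$163,910

R$163,910 > R$115,620, so the ordinary income tax governs.

R$163,910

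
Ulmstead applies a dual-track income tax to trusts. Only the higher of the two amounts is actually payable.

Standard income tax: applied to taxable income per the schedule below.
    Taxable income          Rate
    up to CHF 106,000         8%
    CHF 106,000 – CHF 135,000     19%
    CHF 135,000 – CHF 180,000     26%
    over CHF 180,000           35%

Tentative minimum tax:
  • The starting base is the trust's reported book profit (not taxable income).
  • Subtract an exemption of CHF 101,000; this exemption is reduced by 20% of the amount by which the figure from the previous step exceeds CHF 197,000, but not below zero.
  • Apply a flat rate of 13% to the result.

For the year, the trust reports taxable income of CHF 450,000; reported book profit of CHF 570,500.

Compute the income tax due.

Standard income tax:
  CHF 106,000 × 8% = CHF 8,480
  CHF 29,000 × 19% = CHF 5,510
  CHF 45,000 × 26% = CHF 11,700
  CHF 270,000 × 35% = CHF 94,500
  → CHF 120,190

Tentative minimum tax:
  Base (reported book profit): CHF 570,500
  Exemption: CHF 101,000 − 20% × (CHF 570,500 − CHF 197,000) = CHF 101,000 − CHF 74,700 = CHF 26,300
  Base: CHF 570,500 − CHF 26,300 = CHF 544,200
  CHF 544,200 × 13% = CHF 70,746

CHF 120,190 > CHF 70,746, so the standard income tax governs.

CHF 120,190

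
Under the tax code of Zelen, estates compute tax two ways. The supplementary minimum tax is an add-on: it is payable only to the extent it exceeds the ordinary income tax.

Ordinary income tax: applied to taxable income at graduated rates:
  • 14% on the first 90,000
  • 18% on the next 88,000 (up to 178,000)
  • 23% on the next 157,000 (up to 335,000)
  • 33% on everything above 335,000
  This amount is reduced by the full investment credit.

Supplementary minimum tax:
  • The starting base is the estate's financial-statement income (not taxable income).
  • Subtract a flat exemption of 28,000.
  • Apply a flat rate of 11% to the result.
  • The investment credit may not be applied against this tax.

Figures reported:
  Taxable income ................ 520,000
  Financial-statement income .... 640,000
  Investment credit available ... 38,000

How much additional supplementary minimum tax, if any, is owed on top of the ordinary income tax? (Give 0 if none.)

0

Ordinary income tax:
  90,000 × 14% = 12,600
  88,000 × 18% = 15,840
  157,000 × 23% = 36,110
  185,000 × 33% = 61,050
  → 125,600
  Less investment credit 38,000 → 87,600

Supplementary minimum tax:
  Base (financial-statement income): 640,000
  Less exemption 28,000 → base 612,000
  612,000 × 11% = 67,320

67,320 ≤ 87,600, so no add-on is due.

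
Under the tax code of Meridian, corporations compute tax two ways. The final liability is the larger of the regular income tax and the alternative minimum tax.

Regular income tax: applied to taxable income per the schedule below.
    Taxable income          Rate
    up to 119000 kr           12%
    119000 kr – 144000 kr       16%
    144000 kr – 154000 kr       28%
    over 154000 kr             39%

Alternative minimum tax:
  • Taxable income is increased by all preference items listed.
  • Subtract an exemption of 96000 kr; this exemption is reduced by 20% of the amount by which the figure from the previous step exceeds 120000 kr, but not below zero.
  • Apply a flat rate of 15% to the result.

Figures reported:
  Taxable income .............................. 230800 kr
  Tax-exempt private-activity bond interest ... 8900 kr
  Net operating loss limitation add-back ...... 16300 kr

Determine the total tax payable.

51032 kr

Regular income tax:
  119000 kr × 12% = 14280 kr
  25000 kr × 16% = 4000 kr
  10000 kr × 28% = 2800 kr
  76800 kr × 39% = 29952 kr
  → 51032 kr

Alternative minimum tax:
  Adjusted income: 230800 kr + 8900 kr + 16300 kr = 256000 kr
  Exemption: 96000 kr − 20% × (256000 kr − 120000 kr) = 96000 kr − 27200 kr = 68800 kr
  Base: 256000 kr − 68800 kr = 187200 kr
  187200 kr × 15% = 28080 kr

51032 kr > 28080 kr, so the regular income tax governs.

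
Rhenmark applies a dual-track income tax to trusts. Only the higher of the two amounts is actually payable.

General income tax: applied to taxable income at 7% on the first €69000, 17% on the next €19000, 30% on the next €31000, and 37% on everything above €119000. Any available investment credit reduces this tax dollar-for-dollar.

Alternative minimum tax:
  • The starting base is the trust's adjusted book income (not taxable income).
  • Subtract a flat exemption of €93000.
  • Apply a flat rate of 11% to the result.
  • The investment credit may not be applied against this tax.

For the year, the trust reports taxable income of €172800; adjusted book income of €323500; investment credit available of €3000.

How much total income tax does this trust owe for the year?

€34266

Alternative minimum tax:
  Base (adjusted book income): €323500
  Less exemption €93000 → base €230500
  €230500 × 11% = €25355

General income tax:
  €69000 × 7% = €4830
  €19000 × 17% = €3230
  €31000 × 30% = €9300
  €53800 × 37% = €19906
  → €37266
  Less investment credit €3000 → €34266

€34266 > €25355, so the general income tax governs.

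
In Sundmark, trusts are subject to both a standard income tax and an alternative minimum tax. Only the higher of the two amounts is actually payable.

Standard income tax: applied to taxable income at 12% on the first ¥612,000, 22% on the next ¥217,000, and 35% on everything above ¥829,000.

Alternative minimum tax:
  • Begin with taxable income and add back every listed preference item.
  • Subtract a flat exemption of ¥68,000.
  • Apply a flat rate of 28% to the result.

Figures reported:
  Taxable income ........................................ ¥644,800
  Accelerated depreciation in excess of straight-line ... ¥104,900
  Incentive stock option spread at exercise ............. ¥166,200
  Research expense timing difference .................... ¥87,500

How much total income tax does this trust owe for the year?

Alternative minimum tax:
  Adjusted income: ¥644,800 + ¥104,900 + ¥166,200 + ¥87,500 = ¥1,003,400
  Less exemption ¥68,000 → base ¥935,400
  ¥935,400 × 28% = ¥261,912

Standard income tax:
  ¥612,000 × 12% = ¥73,440
  ¥32,800 × 22% = ¥7,216
  → ¥80,656

¥261,912 > ¥80,656, so the alternative minimum tax is the binding amount.

¥261,912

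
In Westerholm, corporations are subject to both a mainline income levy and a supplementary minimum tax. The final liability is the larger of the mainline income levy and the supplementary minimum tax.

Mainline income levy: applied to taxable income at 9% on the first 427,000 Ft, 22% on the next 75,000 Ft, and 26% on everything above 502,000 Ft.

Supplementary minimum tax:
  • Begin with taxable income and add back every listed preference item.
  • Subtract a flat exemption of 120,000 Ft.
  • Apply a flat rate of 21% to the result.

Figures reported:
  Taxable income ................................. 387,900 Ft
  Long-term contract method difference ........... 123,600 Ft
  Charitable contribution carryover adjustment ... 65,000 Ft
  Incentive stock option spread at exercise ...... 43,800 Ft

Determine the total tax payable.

105,063 Ft

Supplementary minimum tax:
  Adjusted income: 387,900 Ft + 123,600 Ft + 65,000 Ft + 43,800 Ft = 620,300 Ft
  Less exemption 120,000 Ft → base 500,300 Ft
  500,300 Ft × 21% = 105,063 Ft

Mainline income levy:
  387,900 Ft × 9% = 34,911 Ft

105,063 Ft > 34,911 Ft, so the supplementary minimum tax is the binding amount.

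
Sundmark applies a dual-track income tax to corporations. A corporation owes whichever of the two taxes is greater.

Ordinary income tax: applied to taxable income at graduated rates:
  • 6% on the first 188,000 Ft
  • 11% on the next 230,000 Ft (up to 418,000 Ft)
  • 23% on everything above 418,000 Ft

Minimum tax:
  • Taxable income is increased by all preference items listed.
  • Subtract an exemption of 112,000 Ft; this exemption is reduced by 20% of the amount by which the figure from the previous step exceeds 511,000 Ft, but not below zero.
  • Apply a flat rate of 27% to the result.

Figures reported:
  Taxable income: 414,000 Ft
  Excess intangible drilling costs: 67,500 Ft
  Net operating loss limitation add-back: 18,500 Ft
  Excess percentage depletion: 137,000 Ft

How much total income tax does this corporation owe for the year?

148,554 Ft

Ordinary income tax:
  188,000 Ft × 6% = 11,280 Ft
  226,000 Ft × 11% = 24,860 Ft
  → 36,140 Ft

Minimum tax:
  Adjusted income: 414,000 Ft + 67,500 Ft + 18,500 Ft + 137,000 Ft = 637,000 Ft
  Exemption: 112,000 Ft − 20% × (637,000 Ft − 511,000 Ft) = 112,000 Ft − 25,200 Ft = 86,800 Ft
  Base: 637,000 Ft − 86,800 Ft = 550,200 Ft
  550,200 Ft × 27% = 148,554 Ft

148,554 Ft > 36,140 Ft, so the minimum tax is the binding amount.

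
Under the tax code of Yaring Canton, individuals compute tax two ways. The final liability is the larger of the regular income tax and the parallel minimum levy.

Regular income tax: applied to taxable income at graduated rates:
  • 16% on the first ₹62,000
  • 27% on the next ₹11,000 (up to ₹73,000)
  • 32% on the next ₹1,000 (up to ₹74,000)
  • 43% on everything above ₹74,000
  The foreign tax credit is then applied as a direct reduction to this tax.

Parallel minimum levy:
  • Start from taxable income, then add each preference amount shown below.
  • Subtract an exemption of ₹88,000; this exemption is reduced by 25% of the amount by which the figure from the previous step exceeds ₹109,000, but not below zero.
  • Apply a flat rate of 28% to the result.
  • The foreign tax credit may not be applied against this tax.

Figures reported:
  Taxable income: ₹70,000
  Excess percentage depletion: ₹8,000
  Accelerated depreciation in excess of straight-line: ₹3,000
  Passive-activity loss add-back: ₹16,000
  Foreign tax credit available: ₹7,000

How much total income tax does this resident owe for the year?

₹5,080

Regular income tax:
  ₹62,000 × 16% = ₹9,920
  ₹8,000 × 27% = ₹2,160
  → ₹12,080
  Less foreign tax credit ₹7,000 → ₹5,080

Parallel minimum levy:
  Adjusted income: ₹70,000 + ₹8,000 + ₹3,000 + ₹16,000 = ₹97,000
  Exemption: ₹97,000 ≤ ₹109,000, so full ₹88,000 applies
  Base: ₹97,000 − ₹88,000 = ₹9,000
  ₹9,000 × 28% = ₹2,520

₹5,080 > ₹2,520, so the regular income tax governs.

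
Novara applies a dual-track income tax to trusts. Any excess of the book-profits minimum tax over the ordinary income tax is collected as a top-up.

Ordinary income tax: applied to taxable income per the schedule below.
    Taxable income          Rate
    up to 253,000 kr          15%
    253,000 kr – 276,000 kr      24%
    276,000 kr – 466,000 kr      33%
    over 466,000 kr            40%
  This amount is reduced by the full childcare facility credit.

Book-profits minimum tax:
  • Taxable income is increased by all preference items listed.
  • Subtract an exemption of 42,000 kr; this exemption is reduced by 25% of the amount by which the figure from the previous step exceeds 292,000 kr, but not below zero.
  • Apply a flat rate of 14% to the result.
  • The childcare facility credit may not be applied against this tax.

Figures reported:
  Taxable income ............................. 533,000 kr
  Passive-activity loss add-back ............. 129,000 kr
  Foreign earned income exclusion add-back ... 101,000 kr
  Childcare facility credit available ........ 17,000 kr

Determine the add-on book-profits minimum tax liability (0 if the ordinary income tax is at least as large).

Ordinary income tax:
  253,000 kr × 15% = 37,950 kr
  23,000 kr × 24% = 5,520 kr
  190,000 kr × 33% = 62,700 kr
  67,000 kr × 40% = 26,800 kr
  → 132,970 kr
  Less childcare facility credit 17,000 kr → 115,970 kr

Book-profits minimum tax:
  Adjusted income: 533,000 kr + 129,000 kr + 101,000 kr = 763,000 kr
  Exemption: 25% × (763,000 kr − 292,000 kr) = 117,750 kr ≥ 42,000 kr, so the exemption is fully phased out
  Base: 763,000 kr − 0 kr = 763,000 kr
  763,000 kr × 14% = 106,820 kr

106,820 kr ≤ 115,970 kr, so no add-on is due.

0 kr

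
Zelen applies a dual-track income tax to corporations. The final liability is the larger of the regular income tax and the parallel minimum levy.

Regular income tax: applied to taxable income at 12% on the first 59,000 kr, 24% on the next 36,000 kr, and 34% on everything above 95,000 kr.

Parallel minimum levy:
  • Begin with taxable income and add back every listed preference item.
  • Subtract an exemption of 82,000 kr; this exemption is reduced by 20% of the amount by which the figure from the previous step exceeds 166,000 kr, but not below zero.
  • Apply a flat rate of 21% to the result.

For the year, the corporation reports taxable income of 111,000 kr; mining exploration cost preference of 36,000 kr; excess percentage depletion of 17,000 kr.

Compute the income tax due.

Parallel minimum levy:
  Adjusted income: 111,000 kr + 36,000 kr + 17,000 kr = 164,000 kr
  Exemption: 164,000 kr ≤ 166,000 kr, so full 82,000 kr applies
  Base: 164,000 kr − 82,000 kr = 82,000 kr
  82,000 kr × 21% = 17,220 kr

Regular income tax:
  59,000 kr × 12% = 7,080 kr
  36,000 kr × 24% = 8,640 kr
  16,000 kr × 34% = 5,440 kr
  → 21,160 kr

21,160 kr > 17,220 kr, so the regular income tax governs.

21,160 kr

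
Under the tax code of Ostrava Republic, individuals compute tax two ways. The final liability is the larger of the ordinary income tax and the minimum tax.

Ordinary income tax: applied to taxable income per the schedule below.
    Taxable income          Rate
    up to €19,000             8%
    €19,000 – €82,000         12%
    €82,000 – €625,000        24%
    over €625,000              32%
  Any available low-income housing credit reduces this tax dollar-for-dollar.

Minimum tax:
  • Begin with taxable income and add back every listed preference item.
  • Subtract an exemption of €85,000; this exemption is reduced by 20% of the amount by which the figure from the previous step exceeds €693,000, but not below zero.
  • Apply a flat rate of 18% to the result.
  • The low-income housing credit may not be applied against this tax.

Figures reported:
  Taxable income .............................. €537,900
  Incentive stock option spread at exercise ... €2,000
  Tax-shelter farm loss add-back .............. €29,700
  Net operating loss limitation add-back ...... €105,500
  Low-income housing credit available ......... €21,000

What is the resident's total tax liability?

Minimum tax:
  Adjusted income: €537,900 + €2,000 + €29,700 + €105,500 = €675,100
  Exemption: €675,100 ≤ €693,000, so full €85,000 applies
  Base: €675,100 − €85,000 = €590,100
  €590,100 × 18% = €106,218

Ordinary income tax:
  €19,000 × 8% = €1,520
  €63,000 × 12% = €7,560
  €455,900 × 24% = €109,416
  → €118,496
  Less low-income housing credit €21,000 → €97,496

€106,218 > €97,496, so the minimum tax is the binding amount.

€106,218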